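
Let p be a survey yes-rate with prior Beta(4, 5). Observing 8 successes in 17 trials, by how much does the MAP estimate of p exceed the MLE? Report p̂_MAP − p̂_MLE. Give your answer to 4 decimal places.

Posterior is Beta(12, 14); MAP = (12−1)/(26−2) = 11/24 ≈ 0.45833.
MLE ignores the prior: p̂_MLE = k/n = 8/17 ≈ 0.47059.
Difference = 11/24 − 8/17 = -5/408 ≈ -0.0123.

MAP − MLE = -0.0123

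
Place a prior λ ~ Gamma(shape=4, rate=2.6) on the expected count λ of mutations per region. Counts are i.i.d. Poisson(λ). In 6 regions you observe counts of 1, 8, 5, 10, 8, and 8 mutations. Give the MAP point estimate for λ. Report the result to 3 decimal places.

λ̂_MAP = 5.000

Σxᵢ = 1+8+5+10+8+8 = 40, with n = 6.
Posterior ∝ λ^3e^(−2.6λ) · λ^40e^(−6λ) = λ^43e^(−8.6λ), i.e. Gamma(shape=44, rate=8.6).
The mode of a Gamma(a, b) with a ≥ 1 (shape–rate) is (a−1)/b = 43/8.6 ≈ 5.000.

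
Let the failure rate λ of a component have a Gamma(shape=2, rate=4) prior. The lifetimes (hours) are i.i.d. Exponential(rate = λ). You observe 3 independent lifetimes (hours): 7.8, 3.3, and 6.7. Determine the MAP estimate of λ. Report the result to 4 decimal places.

λ̂_MAP = 0.1835

The Exponential(rate=λ) likelihood is ∝ λ^n e^(−λΣtᵢ). Here n = 3 and Σtᵢ = 7.8 + 3.3 + 6.7 = 17.8.
Posterior ∝ λe^(−4λ) · λ^3e^(−17.8λ) = λ^4e^(−21.8λ), i.e. Gamma(5, 21.8).
Mode = (a−1)/b = 4/21.8 ≈ 0.1835.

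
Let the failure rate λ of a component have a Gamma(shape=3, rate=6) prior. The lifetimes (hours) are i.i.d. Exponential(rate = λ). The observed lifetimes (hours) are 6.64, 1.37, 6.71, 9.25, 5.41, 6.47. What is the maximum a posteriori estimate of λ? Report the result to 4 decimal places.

The Exponential(rate=λ) likelihood is ∝ λ^n e^(−λΣtᵢ). Here n = 6 and Σtᵢ = 6.64 + 1.37 + 6.71 + 9.25 + 5.41 + 6.47 = 35.85.
Posterior ∝ λ^2e^(−6λ) · λ^6e^(−35.85λ) = λ^8e^(−41.85λ), i.e. Gamma(9, 41.85).
Mode = (a−1)/b = 8/41.85 ≈ 0.1912.

λ̂_MAP = 0.1912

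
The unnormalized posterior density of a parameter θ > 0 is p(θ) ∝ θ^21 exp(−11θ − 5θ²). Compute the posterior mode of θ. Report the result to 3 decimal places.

θ̂_MAP = 1.000

ℓ'(θ) = 21/θ − 11 − 10θ. Setting this to zero and multiplying by θ: 10θ² + 11θ − 21 = 0.
θ = (−11 + √(11² + 4·10·21)) / (2·10) = (−11 + √961) / 20 = (−11 + 31)/20 = 1.
ℓ''(θ) = −21/θ² − 10 < 0, confirming a maximum.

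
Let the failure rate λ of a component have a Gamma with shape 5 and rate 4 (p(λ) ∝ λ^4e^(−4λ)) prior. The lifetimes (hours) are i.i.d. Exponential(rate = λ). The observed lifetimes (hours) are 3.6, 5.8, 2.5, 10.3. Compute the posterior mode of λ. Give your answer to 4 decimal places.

The Exponential(rate=λ) likelihood is ∝ λ^n e^(−λΣtᵢ). Here n = 4 and Σtᵢ = 3.6 + 5.8 + 2.5 + 10.3 = 22.2.
Posterior ∝ λ^4e^(−4λ) · λ^4e^(−22.2λ) = λ^8e^(−26.2λ), i.e. Gamma(9, 26.2).
Mode = (a−1)/b = 8/26.2 ≈ 0.3053.

λ̂_MAP = 0.3053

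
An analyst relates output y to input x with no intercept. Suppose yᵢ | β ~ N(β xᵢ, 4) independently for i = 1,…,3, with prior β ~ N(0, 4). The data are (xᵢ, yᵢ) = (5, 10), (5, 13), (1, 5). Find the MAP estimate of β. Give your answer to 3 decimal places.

log p(β | y) = −Σ(yᵢ − βxᵢ)²/(2·4) − β²/(2·4) + const.
Setting the derivative to zero: Σxᵢ(yᵢ − βxᵢ)/4 − β/4 = 0, so β = Σxᵢyᵢ / (Σxᵢ² + σ²/τ²).
Σxᵢyᵢ = 5·10 + 5·13 + 1·5 = 120; Σxᵢ² = 51; σ²/τ² = 1.
β̂_MAP = 120 / (51 + 1) = 120/52 ≈ 2.308.

β̂_MAP = 2.308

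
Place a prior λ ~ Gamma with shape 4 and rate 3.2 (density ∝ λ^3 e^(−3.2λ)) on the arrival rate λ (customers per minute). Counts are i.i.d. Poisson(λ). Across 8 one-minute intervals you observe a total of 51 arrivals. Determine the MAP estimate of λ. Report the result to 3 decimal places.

Σxᵢ = 51, n = 8.
Posterior ∝ λ^3e^(−3.2λ) · λ^51e^(−8λ) = λ^54e^(−11.2λ), i.e. Gamma(shape=55, rate=11.2).
The mode of a Gamma(a, b) with a ≥ 1 (shape–rate) is (a−1)/b = 54/11.2 ≈ 4.821.

λ̂_MAP = 4.821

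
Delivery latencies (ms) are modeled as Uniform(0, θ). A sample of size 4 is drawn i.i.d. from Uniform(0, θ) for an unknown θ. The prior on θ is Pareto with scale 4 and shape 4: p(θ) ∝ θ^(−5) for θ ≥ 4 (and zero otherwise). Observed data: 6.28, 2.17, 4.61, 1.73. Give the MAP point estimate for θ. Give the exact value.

The Uniform(0, θ) likelihood is θ^(−n) for θ ≥ max(xᵢ), zero otherwise. Here max(xᵢ) = 6.28.
Posterior ∝ θ^(−5) · θ^(−4) = θ^(−9) on θ ≥ max(4, 6.28) = 6.28.
This density is strictly decreasing in θ, so the posterior mode lies at the lower boundary of the support.

θ̂_MAP = 6.28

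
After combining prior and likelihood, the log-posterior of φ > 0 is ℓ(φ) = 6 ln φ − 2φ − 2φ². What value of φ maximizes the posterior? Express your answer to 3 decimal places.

ℓ'(φ) = 6/φ − 2 − 4φ. Setting this to zero and multiplying by φ: 4φ² + 2φ − 6 = 0.
φ = (−2 + √(2² + 4·4·6)) / (2·4) = (−2 + √100) / 8 = (−2 + 10)/8 = 1.
ℓ''(φ) = −6/φ² − 4 < 0, confirming a maximum.

φ̂_MAP = 1.000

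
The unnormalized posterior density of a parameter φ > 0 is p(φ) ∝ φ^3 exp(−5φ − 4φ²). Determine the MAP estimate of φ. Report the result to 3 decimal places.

ℓ'(φ) = 3/φ − 5 − 8φ. Setting this to zero and multiplying by φ: 8φ² + 5φ − 3 = 0.
φ = (−5 + √(5² + 4·8·3)) / (2·8) = (−5 + √121) / 16 = (−5 + 11)/16 = 3/8.
ℓ''(φ) = −3/φ² − 8 < 0, confirming a maximum.

φ̂_MAP = 0.375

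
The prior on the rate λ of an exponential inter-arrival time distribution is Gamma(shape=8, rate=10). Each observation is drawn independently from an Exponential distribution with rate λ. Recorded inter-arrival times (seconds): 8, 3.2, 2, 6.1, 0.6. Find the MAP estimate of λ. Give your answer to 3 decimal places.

The Exponential(rate=λ) likelihood is ∝ λ^n e^(−λΣtᵢ). Here n = 5 and Σtᵢ = 8 + 3.2 + 2 + 6.1 + 0.6 = 19.9.
Posterior ∝ λ^7e^(−10λ) · λ^5e^(−19.9λ) = λ^12e^(−29.9λ), i.e. Gamma(13, 29.9).
Mode = (a−1)/b = 12/29.9 ≈ 0.401.

λ̂_MAP = 0.401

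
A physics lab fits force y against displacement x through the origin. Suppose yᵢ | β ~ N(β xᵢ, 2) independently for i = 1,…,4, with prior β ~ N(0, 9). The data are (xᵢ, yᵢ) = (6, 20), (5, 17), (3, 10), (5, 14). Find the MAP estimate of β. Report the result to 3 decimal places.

β̂_MAP = 3.203

log p(β | y) = −Σ(yᵢ − βxᵢ)²/(2·2) − β²/(2·9) + const.
Setting the derivative to zero: Σxᵢ(yᵢ − βxᵢ)/2 − β/9 = 0, so β = Σxᵢyᵢ / (Σxᵢ² + σ²/τ²).
Σxᵢyᵢ = 6·20 + 5·17 + 3·10 + 5·14 = 305; Σxᵢ² = 95; σ²/τ² = 2/9.
β̂_MAP = 305 / (95 + 2/9) = 305/(857/9) = 2745/857 ≈ 3.203.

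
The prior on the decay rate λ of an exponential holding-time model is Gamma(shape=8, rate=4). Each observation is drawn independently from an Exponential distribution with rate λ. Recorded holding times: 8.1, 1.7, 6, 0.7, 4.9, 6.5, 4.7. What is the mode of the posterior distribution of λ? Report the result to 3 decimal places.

λ̂_MAP = 0.383

The Exponential(rate=λ) likelihood is ∝ λ^n e^(−λΣtᵢ). Here n = 7 and Σtᵢ = 8.1 + 1.7 + 6 + 0.7 + 4.9 + 6.5 + 4.7 = 32.6.
Posterior ∝ λ^7e^(−4λ) · λ^7e^(−32.6λ) = λ^14e^(−36.6λ), i.e. Gamma(15, 36.6).
Mode = (a−1)/b = 14/36.6 ≈ 0.383.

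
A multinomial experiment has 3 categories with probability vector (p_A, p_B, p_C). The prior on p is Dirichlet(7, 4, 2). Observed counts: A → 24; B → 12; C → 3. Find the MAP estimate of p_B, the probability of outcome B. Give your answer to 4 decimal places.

The posterior is Dirichlet(αᵢ + nᵢ) = Dirichlet(31, 16, 5).
For a Dirichlet(a₁,…,a_K) with all aᵢ > 1, the mode has j-th component (aⱼ − 1)/(Σaᵢ − K).
Here Σaᵢ = 52 and K = 3, so p_B = (16 − 1)/(52 − 3) = 15/49 ≈ 0.3061.

MAP estimate of p_B = 0.3061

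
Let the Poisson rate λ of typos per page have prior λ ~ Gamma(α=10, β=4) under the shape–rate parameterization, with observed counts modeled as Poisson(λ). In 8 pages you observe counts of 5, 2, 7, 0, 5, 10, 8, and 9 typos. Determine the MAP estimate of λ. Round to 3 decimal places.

λ̂_MAP = 4.583

Σxᵢ = 5+2+7+0+5+10+8+9 = 46, with n = 8.
Posterior ∝ λ^9e^(−4λ) · λ^46e^(−8λ) = λ^55e^(−12λ), i.e. Gamma(shape=56, rate=12).
The mode of a Gamma(a, b) with a ≥ 1 (shape–rate) is (a−1)/b = 55/12 ≈ 4.583.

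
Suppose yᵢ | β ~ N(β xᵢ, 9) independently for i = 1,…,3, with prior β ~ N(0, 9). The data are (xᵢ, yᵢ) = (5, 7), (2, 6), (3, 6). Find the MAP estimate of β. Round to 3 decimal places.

log p(β | y) = −Σ(yᵢ − βxᵢ)²/(2·9) − β²/(2·9) + const.
Setting the derivative to zero: Σxᵢ(yᵢ − βxᵢ)/9 − β/9 = 0, so β = Σxᵢyᵢ / (Σxᵢ² + σ²/τ²).
Σxᵢyᵢ = 5·7 + 2·6 + 3·6 = 65; Σxᵢ² = 38; σ²/τ² = 1.
β̂_MAP = 65 / (38 + 1) = 65/39 ≈ 1.667.

β̂_MAP = 1.667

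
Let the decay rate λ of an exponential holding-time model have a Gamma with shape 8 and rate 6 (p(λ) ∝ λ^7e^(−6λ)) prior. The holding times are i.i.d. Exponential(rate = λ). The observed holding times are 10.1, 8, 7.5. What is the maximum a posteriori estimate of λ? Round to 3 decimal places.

λ̂_MAP = 0.316

The Exponential(rate=λ) likelihood is ∝ λ^n e^(−λΣtᵢ). Here n = 3 and Σtᵢ = 10.1 + 8 + 7.5 = 25.6.
Posterior ∝ λ^7e^(−6λ) · λ^3e^(−25.6λ) = λ^10e^(−31.6λ), i.e. Gamma(11, 31.6).
Mode = (a−1)/b = 10/31.6 ≈ 0.316.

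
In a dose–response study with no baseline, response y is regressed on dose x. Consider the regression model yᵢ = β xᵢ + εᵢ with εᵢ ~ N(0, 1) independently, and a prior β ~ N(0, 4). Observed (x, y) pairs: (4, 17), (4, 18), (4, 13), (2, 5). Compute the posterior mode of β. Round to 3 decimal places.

log p(β | y) = −Σ(yᵢ − βxᵢ)²/(2·1) − β²/(2·4) + const.
Setting the derivative to zero: Σxᵢ(yᵢ − βxᵢ)/1 − β/4 = 0, so β = Σxᵢyᵢ / (Σxᵢ² + σ²/τ²).
Σxᵢyᵢ = 4·17 + 4·18 + 4·13 + 2·5 = 202; Σxᵢ² = 52; σ²/τ² = 0.25.
β̂_MAP = 202 / (52 + 0.25) = 202/52.25 ≈ 3.866.

β̂_MAP = 3.866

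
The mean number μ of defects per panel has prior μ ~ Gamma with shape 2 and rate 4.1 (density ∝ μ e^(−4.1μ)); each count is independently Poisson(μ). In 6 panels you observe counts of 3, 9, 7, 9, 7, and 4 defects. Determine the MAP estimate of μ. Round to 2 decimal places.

Σxᵢ = 3+9+7+9+7+4 = 39, with n = 6.
Posterior ∝ μe^(−4.1μ) · μ^39e^(−6μ) = μ^40e^(−10.1μ), i.e. Gamma(shape=41, rate=10.1).
The mode of a Gamma(a, b) with a ≥ 1 (shape–rate) is (a−1)/b = 40/10.1 ≈ 3.96.

μ̂_MAP = 3.96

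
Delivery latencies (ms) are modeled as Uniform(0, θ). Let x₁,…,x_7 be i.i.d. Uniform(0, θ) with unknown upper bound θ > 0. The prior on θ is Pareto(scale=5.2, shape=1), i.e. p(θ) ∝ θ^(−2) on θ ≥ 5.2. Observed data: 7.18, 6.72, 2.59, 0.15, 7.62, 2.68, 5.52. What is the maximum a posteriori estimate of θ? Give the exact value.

The Uniform(0, θ) likelihood is θ^(−n) for θ ≥ max(xᵢ), zero otherwise. Here max(xᵢ) = 7.62.
Posterior ∝ θ^(−2) · θ^(−7) = θ^(−9) on θ ≥ max(5.2, 7.62) = 7.62.
This density is strictly decreasing in θ, so the posterior mode lies at the lower boundary of the support.

θ̂_MAP = 7.62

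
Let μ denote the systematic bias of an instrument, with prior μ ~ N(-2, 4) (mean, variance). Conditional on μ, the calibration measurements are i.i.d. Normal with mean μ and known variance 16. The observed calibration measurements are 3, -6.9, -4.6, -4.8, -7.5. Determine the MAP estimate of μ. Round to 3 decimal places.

μ̂_MAP = -3.200

n = 5; x̄ = (3 + (-6.9) + (-4.6) + (-4.8) + (-7.5))/5 = -20.8/5 = -4.16.
For a Normal prior and Normal likelihood with known variance, the posterior is Normal; its mode equals its mean, the precision-weighted average.
Prior precision 1/σ₀² = 1/4 = 0.25; data precision n/σ² = 5/16 = 0.3125.
μ̂ = (0.25·(-2) + 0.3125·(-4.16)) / (0.25 + 0.3125) = (-1.8)/0.5625 = -3.200.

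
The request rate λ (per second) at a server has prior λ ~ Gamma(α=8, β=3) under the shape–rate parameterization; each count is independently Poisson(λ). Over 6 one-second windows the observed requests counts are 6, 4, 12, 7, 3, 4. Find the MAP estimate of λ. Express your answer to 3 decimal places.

λ̂_MAP = 4.778

Σxᵢ = 6+4+12+7+3+4 = 36, with n = 6.
Posterior ∝ λ^7e^(−3λ) · λ^36e^(−6λ) = λ^43e^(−9λ), i.e. Gamma(shape=44, rate=9).
The mode of a Gamma(a, b) with a ≥ 1 (shape–rate) is (a−1)/b = 43/9 ≈ 4.778.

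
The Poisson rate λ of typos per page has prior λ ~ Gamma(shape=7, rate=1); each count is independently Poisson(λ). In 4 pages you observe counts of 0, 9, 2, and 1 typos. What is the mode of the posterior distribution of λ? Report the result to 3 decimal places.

λ̂_MAP = 3.600

Σxᵢ = 0+9+2+1 = 12, with n = 4.
Posterior ∝ λ^6e^(−1λ) · λ^12e^(−4λ) = λ^18e^(−5λ), i.e. Gamma(shape=19, rate=5).
The mode of a Gamma(a, b) with a ≥ 1 (shape–rate) is (a−1)/b = 18/5 ≈ 3.600.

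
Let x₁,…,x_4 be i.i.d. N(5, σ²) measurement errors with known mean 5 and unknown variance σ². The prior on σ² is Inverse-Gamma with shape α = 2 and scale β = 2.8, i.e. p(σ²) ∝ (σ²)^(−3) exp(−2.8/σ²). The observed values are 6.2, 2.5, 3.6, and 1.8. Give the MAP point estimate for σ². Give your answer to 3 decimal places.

Sum of squared deviations about the known mean: SS = (6.2−5)² + (2.5−5)² + (3.6−5)² + (1.8−5)² = 19.89.
The Normal likelihood contributes (σ²)^(−n/2) exp(−SS/(2σ²)), so the posterior is Inverse-Gamma(α + n/2, β + SS/2) = Inverse-Gamma(4, 12.745).
The mode of Inverse-Gamma(a, b) is b/(a+1) = 12.745/5 ≈ 2.549.

σ̂²_MAP = 2.549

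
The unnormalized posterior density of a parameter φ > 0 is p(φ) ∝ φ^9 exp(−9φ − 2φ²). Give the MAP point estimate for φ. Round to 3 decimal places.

φ̂_MAP = 0.750

ℓ'(φ) = 9/φ − 9 − 4φ. Setting this to zero and multiplying by φ: 4φ² + 9φ − 9 = 0.
φ = (−9 + √(9² + 4·4·9)) / (2·4) = (−9 + √225) / 8 = (−9 + 15)/8 = 3/4.
ℓ''(φ) = −9/φ² − 4 < 0, confirming a maximum.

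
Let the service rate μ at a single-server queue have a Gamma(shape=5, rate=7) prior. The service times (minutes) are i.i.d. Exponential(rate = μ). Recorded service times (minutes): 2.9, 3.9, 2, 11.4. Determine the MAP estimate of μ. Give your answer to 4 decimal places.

μ̂_MAP = 0.2941

The Exponential(rate=μ) likelihood is ∝ μ^n e^(−μΣtᵢ). Here n = 4 and Σtᵢ = 2.9 + 3.9 + 2 + 11.4 = 20.2.
Posterior ∝ μ^4e^(−7μ) · μ^4e^(−20.2μ) = μ^8e^(−27.2μ), i.e. Gamma(9, 27.2).
Mode = (a−1)/b = 8/27.2 ≈ 0.2941.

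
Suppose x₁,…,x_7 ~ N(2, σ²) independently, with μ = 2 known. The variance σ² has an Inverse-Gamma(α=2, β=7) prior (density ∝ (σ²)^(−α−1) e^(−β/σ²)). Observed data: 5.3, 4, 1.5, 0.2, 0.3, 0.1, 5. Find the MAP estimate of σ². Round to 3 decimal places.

Sum of squared deviations about the known mean: SS = (5.3−2)² + (4−2)² + (1.5−2)² + (0.2−2)² + (0.3−2)² + (0.1−2)² + (5−2)² = 33.88.
The Normal likelihood contributes (σ²)^(−n/2) exp(−SS/(2σ²)), so the posterior is Inverse-Gamma(α + n/2, β + SS/2) = Inverse-Gamma(5.5, 23.94).
The mode of Inverse-Gamma(a, b) is b/(a+1) = 23.94/6.5 ≈ 3.683.

σ̂²_MAP = 3.683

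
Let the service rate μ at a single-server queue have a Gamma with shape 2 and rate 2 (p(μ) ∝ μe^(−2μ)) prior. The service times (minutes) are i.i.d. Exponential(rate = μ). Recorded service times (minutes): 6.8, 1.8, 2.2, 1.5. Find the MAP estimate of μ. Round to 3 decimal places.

The Exponential(rate=μ) likelihood is ∝ μ^n e^(−μΣtᵢ). Here n = 4 and Σtᵢ = 6.8 + 1.8 + 2.2 + 1.5 = 12.3.
Posterior ∝ μe^(−2μ) · μ^4e^(−12.3μ) = μ^5e^(−14.3μ), i.e. Gamma(6, 14.3).
Mode = (a−1)/b = 5/14.3 ≈ 0.350.

μ̂_MAP = 0.350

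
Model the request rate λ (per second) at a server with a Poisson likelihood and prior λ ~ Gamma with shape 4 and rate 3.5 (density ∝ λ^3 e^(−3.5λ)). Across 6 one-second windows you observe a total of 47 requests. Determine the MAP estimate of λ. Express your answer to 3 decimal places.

Σxᵢ = 47, n = 6.
Posterior ∝ λ^3e^(−3.5λ) · λ^47e^(−6λ) = λ^50e^(−9.5λ), i.e. Gamma(shape=51, rate=9.5).
The mode of a Gamma(a, b) with a ≥ 1 (shape–rate) is (a−1)/b = 50/9.5 ≈ 5.263.

λ̂_MAP = 5.263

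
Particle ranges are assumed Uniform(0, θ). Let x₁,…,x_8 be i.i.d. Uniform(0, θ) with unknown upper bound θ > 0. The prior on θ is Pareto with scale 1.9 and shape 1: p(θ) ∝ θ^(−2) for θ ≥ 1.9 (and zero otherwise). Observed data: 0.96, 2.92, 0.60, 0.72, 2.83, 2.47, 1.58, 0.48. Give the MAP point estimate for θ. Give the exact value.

θ̂_MAP = 2.92

The Uniform(0, θ) likelihood is θ^(−n) for θ ≥ max(xᵢ), zero otherwise. Here max(xᵢ) = 2.92.
Posterior ∝ θ^(−2) · θ^(−8) = θ^(−10) on θ ≥ max(1.9, 2.92) = 2.92.
This density is strictly decreasing in θ, so the posterior mode lies at the lower boundary of the support.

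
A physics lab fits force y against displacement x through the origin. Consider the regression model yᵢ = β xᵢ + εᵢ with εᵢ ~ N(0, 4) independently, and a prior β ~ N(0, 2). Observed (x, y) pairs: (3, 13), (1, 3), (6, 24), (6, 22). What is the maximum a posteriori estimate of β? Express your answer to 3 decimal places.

log p(β | y) = −Σ(yᵢ − βxᵢ)²/(2·4) − β²/(2·2) + const.
Setting the derivative to zero: Σxᵢ(yᵢ − βxᵢ)/4 − β/2 = 0, so β = Σxᵢyᵢ / (Σxᵢ² + σ²/τ²).
Σxᵢyᵢ = 3·13 + 1·3 + 6·24 + 6·22 = 318; Σxᵢ² = 82; σ²/τ² = 2.
β̂_MAP = 318 / (82 + 2) = 318/84 ≈ 3.786.

β̂_MAP = 3.786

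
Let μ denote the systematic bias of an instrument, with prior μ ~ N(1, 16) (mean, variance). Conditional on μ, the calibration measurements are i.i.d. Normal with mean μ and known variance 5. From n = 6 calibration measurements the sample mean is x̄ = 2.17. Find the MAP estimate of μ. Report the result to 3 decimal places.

n = 6, x̄ = 2.17.
For a Normal prior and Normal likelihood with known variance, the posterior is Normal; its mode equals its mean, the precision-weighted average.
Prior precision 1/σ₀² = 1/16 = 0.0625; data precision n/σ² = 6/5 = 1.2.
μ̂ = (0.0625·1 + 1.2·2.17) / (0.0625 + 1.2) = 2.6665/1.2625 = 5333/2525 ≈ 2.112.

μ̂_MAP = 2.112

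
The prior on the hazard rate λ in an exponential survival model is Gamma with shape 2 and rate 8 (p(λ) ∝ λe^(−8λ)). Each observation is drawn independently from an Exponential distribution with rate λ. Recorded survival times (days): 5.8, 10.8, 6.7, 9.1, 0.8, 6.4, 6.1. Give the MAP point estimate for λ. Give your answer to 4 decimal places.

The Exponential(rate=λ) likelihood is ∝ λ^n e^(−λΣtᵢ). Here n = 7 and Σtᵢ = 5.8 + 10.8 + 6.7 + 9.1 + 0.8 + 6.4 + 6.1 = 45.7.
Posterior ∝ λe^(−8λ) · λ^7e^(−45.7λ) = λ^8e^(−53.7λ), i.e. Gamma(9, 53.7).
Mode = (a−1)/b = 8/53.7 ≈ 0.1490.

λ̂_MAP = 0.1490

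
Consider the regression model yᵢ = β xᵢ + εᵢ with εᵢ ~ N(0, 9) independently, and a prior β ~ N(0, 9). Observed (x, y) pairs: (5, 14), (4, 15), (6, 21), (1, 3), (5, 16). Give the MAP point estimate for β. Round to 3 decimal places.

log p(β | y) = −Σ(yᵢ − βxᵢ)²/(2·9) − β²/(2·9) + const.
Setting the derivative to zero: Σxᵢ(yᵢ − βxᵢ)/9 − β/9 = 0, so β = Σxᵢyᵢ / (Σxᵢ² + σ²/τ²).
Σxᵢyᵢ = 5·14 + 4·15 + 6·21 + 1·3 + 5·16 = 339; Σxᵢ² = 103; σ²/τ² = 1.
β̂_MAP = 339 / (103 + 1) = 339/104 ≈ 3.260.

β̂_MAP = 3.260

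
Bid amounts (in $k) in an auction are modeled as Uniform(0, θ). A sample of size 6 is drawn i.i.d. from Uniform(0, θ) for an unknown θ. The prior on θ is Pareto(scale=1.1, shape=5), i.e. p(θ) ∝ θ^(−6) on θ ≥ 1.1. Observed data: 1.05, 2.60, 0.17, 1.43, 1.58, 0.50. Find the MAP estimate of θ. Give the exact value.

The Uniform(0, θ) likelihood is θ^(−n) for θ ≥ max(xᵢ), zero otherwise. Here max(xᵢ) = 2.60.
Posterior ∝ θ^(−6) · θ^(−6) = θ^(−12) on θ ≥ max(1.1, 2.60) = 2.60.
This density is strictly decreasing in θ, so the posterior mode lies at the lower boundary of the support.

θ̂_MAP = 2.60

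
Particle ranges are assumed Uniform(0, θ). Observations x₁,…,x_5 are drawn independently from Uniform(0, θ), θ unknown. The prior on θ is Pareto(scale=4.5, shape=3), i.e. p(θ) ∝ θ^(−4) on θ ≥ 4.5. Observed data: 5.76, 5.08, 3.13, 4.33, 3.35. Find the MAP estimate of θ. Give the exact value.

θ̂_MAP = 5.76

The Uniform(0, θ) likelihood is θ^(−n) for θ ≥ max(xᵢ), zero otherwise. Here max(xᵢ) = 5.76.
Posterior ∝ θ^(−4) · θ^(−5) = θ^(−9) on θ ≥ max(4.5, 5.76) = 5.76.
This density is strictly decreasing in θ, so the posterior mode lies at the lower boundary of the support.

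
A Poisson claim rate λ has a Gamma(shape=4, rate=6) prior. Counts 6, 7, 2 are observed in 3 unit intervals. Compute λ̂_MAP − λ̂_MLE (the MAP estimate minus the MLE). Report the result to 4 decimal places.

MAP − MLE = -3.0000

Σxᵢ = 15. Posterior is Gamma(19, 9); MAP = (19−1)/9 = 18/9 ≈ 2.00000.
MLE = x̄ = 15/3 ≈ 5.00000.
Difference = 18/9 − 15/3 = -3 ≈ -3.0000.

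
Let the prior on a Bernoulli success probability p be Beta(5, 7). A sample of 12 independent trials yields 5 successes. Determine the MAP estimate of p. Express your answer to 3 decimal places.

Prior: Beta(5, 7).
Data: 5 successes in 12 trials. The binomial likelihood contributes p^5(1−p)^7, so the posterior is Beta(5+5, 7+7) = Beta(10, 14).
For Beta(a, b) with a, b > 1 the mode is (a−1)/(a+b−2) = 9/22 ≈ 0.409.

p̂_MAP = 0.409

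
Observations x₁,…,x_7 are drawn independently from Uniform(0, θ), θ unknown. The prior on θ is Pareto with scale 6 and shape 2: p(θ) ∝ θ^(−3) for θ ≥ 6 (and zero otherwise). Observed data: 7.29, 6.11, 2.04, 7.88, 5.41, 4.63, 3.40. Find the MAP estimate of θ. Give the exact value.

θ̂_MAP = 7.88

The Uniform(0, θ) likelihood is θ^(−n) for θ ≥ max(xᵢ), zero otherwise. Here max(xᵢ) = 7.88.
Posterior ∝ θ^(−3) · θ^(−7) = θ^(−10) on θ ≥ max(6, 7.88) = 7.88.
This density is strictly decreasing in θ, so the posterior mode lies at the lower boundary of the support.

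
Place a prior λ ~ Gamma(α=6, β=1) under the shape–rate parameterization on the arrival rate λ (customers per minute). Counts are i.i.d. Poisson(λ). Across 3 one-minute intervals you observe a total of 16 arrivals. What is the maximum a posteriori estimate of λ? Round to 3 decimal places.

Σxᵢ = 16, n = 3.
Posterior ∝ λ^5e^(−1λ) · λ^16e^(−3λ) = λ^21e^(−4λ), i.e. Gamma(shape=22, rate=4).
The mode of a Gamma(a, b) with a ≥ 1 (shape–rate) is (a−1)/b = 21/4 ≈ 5.250.

λ̂_MAP = 5.250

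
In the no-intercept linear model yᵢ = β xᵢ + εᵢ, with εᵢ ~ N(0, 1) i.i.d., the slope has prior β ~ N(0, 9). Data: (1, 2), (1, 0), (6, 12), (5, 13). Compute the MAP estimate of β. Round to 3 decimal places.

log p(β | y) = −Σ(yᵢ − βxᵢ)²/(2·1) − β²/(2·9) + const.
Setting the derivative to zero: Σxᵢ(yᵢ − βxᵢ)/1 − β/9 = 0, so β = Σxᵢyᵢ / (Σxᵢ² + σ²/τ²).
Σxᵢyᵢ = 1·2 + 1·0 + 6·12 + 5·13 = 139; Σxᵢ² = 63; σ²/τ² = 1/9.
β̂_MAP = 139 / (63 + 1/9) = 139/(568/9) = 1251/568 ≈ 2.202.

β̂_MAP = 2.202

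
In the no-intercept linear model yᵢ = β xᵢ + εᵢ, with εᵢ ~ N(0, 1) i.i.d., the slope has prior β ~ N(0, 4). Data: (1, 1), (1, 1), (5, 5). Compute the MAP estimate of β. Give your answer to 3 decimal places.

β̂_MAP = 0.991

log p(β | y) = −Σ(yᵢ − βxᵢ)²/(2·1) − β²/(2·4) + const.
Setting the derivative to zero: Σxᵢ(yᵢ − βxᵢ)/1 − β/4 = 0, so β = Σxᵢyᵢ / (Σxᵢ² + σ²/τ²).
Σxᵢyᵢ = 1·1 + 1·1 + 5·5 = 27; Σxᵢ² = 27; σ²/τ² = 0.25.
β̂_MAP = 27 / (27 + 0.25) = 27/27.25 ≈ 0.991.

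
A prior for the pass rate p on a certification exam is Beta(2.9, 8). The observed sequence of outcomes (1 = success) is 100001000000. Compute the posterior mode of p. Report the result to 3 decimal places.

Prior: Beta(2.9, 8).
Data: 2 successes in 12 trials (from the sequence). The binomial likelihood contributes p^2(1−p)^10, so the posterior is Beta(2.9+2, 8+10) = Beta(4.9, 18).
For Beta(a, b) with a, b > 1 the mode is (a−1)/(a+b−2) = 3.9/20.9 ≈ 0.187.

p̂_MAP = 0.187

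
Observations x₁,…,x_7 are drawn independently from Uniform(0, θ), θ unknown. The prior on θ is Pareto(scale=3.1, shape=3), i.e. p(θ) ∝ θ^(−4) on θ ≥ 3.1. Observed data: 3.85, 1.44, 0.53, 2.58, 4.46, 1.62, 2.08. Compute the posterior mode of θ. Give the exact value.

The Uniform(0, θ) likelihood is θ^(−n) for θ ≥ max(xᵢ), zero otherwise. Here max(xᵢ) = 4.46.
Posterior ∝ θ^(−4) · θ^(−7) = θ^(−11) on θ ≥ max(3.1, 4.46) = 4.46.
This density is strictly decreasing in θ, so the posterior mode lies at the lower boundary of the support.

θ̂_MAP = 4.46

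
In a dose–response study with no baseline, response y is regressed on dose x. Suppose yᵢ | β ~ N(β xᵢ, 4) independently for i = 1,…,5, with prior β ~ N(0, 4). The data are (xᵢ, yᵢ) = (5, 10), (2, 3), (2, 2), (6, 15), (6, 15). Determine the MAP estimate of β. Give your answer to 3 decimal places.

β̂_MAP = 2.264

log p(β | y) = −Σ(yᵢ − βxᵢ)²/(2·4) − β²/(2·4) + const.
Setting the derivative to zero: Σxᵢ(yᵢ − βxᵢ)/4 − β/4 = 0, so β = Σxᵢyᵢ / (Σxᵢ² + σ²/τ²).
Σxᵢyᵢ = 5·10 + 2·3 + 2·2 + 6·15 + 6·15 = 240; Σxᵢ² = 105; σ²/τ² = 1.
β̂_MAP = 240 / (105 + 1) = 240/106 ≈ 2.264.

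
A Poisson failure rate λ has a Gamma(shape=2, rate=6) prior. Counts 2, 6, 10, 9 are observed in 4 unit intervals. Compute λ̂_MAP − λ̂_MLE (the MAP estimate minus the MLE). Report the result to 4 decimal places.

MAP − MLE = -3.9500

Σxᵢ = 27. Posterior is Gamma(29, 10); MAP = (29−1)/10 = 28/10 ≈ 2.80000.
MLE = x̄ = 27/4 ≈ 6.75000.
Difference = 28/10 − 27/4 = -79/20 ≈ -3.9500.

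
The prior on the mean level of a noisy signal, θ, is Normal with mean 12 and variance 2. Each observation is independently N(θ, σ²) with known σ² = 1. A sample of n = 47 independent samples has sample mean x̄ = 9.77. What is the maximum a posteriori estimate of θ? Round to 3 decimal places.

θ̂_MAP = 9.793

n = 47, x̄ = 9.77.
For a Normal prior and Normal likelihood with known variance, the posterior is Normal; its mode equals its mean, the precision-weighted average.
Prior precision 1/σ₀² = 1/2 = 0.5; data precision n/σ² = 47/1 = 47.
θ̂ = (0.5·12 + 47·9.77) / (0.5 + 47) = 465.19/47.5 = 46519/4750 ≈ 9.793.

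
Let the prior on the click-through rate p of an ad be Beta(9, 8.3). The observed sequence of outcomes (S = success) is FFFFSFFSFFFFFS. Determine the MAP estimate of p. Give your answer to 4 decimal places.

Prior: Beta(9, 8.3).
Data: 3 successes in 14 trials (from the sequence). The binomial likelihood contributes p^3(1−p)^11, so the posterior is Beta(9+3, 8.3+11) = Beta(12, 19.3).
For Beta(a, b) with a, b > 1 the mode is (a−1)/(a+b−2) = 11/29.3 ≈ 0.3754.

p̂_MAP = 0.3754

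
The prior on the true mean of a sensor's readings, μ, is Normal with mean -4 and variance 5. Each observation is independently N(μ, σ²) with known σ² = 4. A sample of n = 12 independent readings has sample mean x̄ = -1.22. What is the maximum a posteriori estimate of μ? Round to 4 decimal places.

μ̂_MAP = -1.3938

n = 12, x̄ = -1.22.
For a Normal prior and Normal likelihood with known variance, the posterior is Normal; its mode equals its mean, the precision-weighted average.
Prior precision 1/σ₀² = 1/5 = 0.2; data precision n/σ² = 12/4 = 3.
μ̂ = (0.2·(-4) + 3·(-1.22)) / (0.2 + 3) = (-4.46)/3.2 = -1.39375 ≈ -1.3938.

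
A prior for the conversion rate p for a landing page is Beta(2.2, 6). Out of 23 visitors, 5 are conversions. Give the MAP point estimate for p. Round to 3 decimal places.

Prior: Beta(2.2, 6).
Data: 5 successes in 23 trials. The binomial likelihood contributes p^5(1−p)^18, so the posterior is Beta(2.2+5, 6+18) = Beta(7.2, 24).
For Beta(a, b) with a, b > 1 the mode is (a−1)/(a+b−2) = 6.2/29.2 ≈ 0.212.

p̂_MAP = 0.212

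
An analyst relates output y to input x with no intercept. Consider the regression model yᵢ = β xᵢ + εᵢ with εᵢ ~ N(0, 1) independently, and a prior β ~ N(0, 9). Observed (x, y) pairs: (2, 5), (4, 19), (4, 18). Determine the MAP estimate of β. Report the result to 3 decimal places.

β̂_MAP = 4.375

log p(β | y) = −Σ(yᵢ − βxᵢ)²/(2·1) − β²/(2·9) + const.
Setting the derivative to zero: Σxᵢ(yᵢ − βxᵢ)/1 − β/9 = 0, so β = Σxᵢyᵢ / (Σxᵢ² + σ²/τ²).
Σxᵢyᵢ = 2·5 + 4·19 + 4·18 = 158; Σxᵢ² = 36; σ²/τ² = 1/9.
β̂_MAP = 158 / (36 + 1/9) = 158/(325/9) = 1422/325 ≈ 4.375.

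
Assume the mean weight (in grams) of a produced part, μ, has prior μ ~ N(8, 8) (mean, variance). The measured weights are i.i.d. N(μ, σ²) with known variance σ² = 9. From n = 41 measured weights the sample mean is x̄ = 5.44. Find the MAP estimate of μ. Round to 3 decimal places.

n = 41, x̄ = 5.44.
For a Normal prior and Normal likelihood with known variance, the posterior is Normal; its mode equals its mean, the precision-weighted average.
Prior precision 1/σ₀² = 1/8 = 0.125; data precision n/σ² = 41/9.
μ̂ = (0.125·8 + (41/9)·5.44) / (0.125 + 41/9) = (5801/225)/(337/72) = 46408/8425 ≈ 5.508.

μ̂_MAP = 5.508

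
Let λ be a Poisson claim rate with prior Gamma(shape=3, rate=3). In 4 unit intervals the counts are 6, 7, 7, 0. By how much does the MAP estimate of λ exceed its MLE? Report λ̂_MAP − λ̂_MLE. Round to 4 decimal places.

MAP − MLE = -1.8571

Σxᵢ = 20. Posterior is Gamma(23, 7); MAP = (23−1)/7 = 22/7 ≈ 3.14286.
MLE = x̄ = 20/4 ≈ 5.00000.
Difference = 22/7 − 20/4 = -13/7 ≈ -1.8571.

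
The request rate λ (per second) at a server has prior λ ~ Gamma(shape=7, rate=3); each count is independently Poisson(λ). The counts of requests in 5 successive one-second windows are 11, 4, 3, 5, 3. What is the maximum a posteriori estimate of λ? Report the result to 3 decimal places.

Σxᵢ = 11+4+3+5+3 = 26, with n = 5.
Posterior ∝ λ^6e^(−3λ) · λ^26e^(−5λ) = λ^32e^(−8λ), i.e. Gamma(shape=33, rate=8).
The mode of a Gamma(a, b) with a ≥ 1 (shape–rate) is (a−1)/b = 32/8 ≈ 4.000.

λ̂_MAP = 4.000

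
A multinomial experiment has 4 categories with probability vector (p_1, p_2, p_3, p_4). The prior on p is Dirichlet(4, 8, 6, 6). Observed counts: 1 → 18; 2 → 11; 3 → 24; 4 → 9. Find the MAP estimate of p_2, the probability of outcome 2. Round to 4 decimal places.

MAP estimate: 0.2195

The posterior is Dirichlet(αᵢ + nᵢ) = Dirichlet(22, 19, 30, 15).
For a Dirichlet(a₁,…,a_K) with all aᵢ > 1, the mode has j-th component (aⱼ − 1)/(Σaᵢ − K).
Here Σaᵢ = 86 and K = 4, so p_2 = (19 − 1)/(86 − 4) = 18/82 ≈ 0.2195.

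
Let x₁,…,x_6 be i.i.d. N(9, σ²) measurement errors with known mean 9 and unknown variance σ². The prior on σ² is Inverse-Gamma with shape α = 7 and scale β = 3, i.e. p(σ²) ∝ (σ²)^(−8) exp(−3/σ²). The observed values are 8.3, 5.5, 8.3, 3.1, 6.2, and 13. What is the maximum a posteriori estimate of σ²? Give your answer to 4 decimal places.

σ̂²_MAP = 3.5400

Sum of squared deviations about the known mean: SS = (8.3−9)² + (5.5−9)² + (8.3−9)² + (3.1−9)² + (6.2−9)² + (13−9)² = 71.88.
The Normal likelihood contributes (σ²)^(−n/2) exp(−SS/(2σ²)), so the posterior is Inverse-Gamma(α + n/2, β + SS/2) = Inverse-Gamma(10, 38.94).
The mode of Inverse-Gamma(a, b) is b/(a+1) = 38.94/11 ≈ 3.5400.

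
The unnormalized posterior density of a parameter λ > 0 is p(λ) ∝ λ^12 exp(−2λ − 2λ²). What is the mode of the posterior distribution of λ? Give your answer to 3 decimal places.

ℓ'(λ) = 12/λ − 2 − 4λ. Setting this to zero and multiplying by λ: 4λ² + 2λ − 12 = 0.
λ = (−2 + √(2² + 4·4·12)) / (2·4) = (−2 + √196) / 8 = (−2 + 14)/8 = 3/2.
ℓ''(λ) = −12/λ² − 4 < 0, confirming a maximum.

λ̂_MAP = 1.500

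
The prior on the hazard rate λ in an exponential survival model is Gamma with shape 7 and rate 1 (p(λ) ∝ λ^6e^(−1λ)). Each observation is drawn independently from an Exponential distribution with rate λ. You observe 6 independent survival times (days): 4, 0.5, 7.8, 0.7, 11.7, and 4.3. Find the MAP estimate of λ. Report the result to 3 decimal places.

The Exponential(rate=λ) likelihood is ∝ λ^n e^(−λΣtᵢ). Here n = 6 and Σtᵢ = 4 + 0.5 + 7.8 + 0.7 + 11.7 + 4.3 = 29.
Posterior ∝ λ^6e^(−1λ) · λ^6e^(−29λ) = λ^12e^(−30λ), i.e. Gamma(13, 30).
Mode = (a−1)/b = 12/30 ≈ 0.400.

λ̂_MAP = 0.400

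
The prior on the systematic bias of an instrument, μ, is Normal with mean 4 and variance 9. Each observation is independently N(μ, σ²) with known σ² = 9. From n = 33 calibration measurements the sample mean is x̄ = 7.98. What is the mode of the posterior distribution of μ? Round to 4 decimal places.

μ̂_MAP = 7.8629

n = 33, x̄ = 7.98.
For a Normal prior and Normal likelihood with known variance, the posterior is Normal; its mode equals its mean, the precision-weighted average.
Prior precision 1/σ₀² = 1/9; data precision n/σ² = 33/9 = 11/3.
μ̂ = ((1/9)·4 + (11/3)·7.98) / (1/9 + 11/3) = (13367/450)/(34/9) = 13367/1700 ≈ 7.8629.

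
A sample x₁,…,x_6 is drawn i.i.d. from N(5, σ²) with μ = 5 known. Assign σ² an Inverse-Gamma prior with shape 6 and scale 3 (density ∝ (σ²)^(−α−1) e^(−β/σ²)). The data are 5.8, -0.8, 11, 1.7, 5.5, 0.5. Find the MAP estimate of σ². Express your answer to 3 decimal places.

σ̂²_MAP = 5.384

Sum of squared deviations about the known mean: SS = (5.8−5)² + (-0.8−5)² + (11−5)² + (1.7−5)² + (5.5−5)² + (0.5−5)² = 101.67.
The Normal likelihood contributes (σ²)^(−n/2) exp(−SS/(2σ²)), so the posterior is Inverse-Gamma(α + n/2, β + SS/2) = Inverse-Gamma(9, 53.835).
The mode of Inverse-Gamma(a, b) is b/(a+1) = 53.835/10 ≈ 5.384.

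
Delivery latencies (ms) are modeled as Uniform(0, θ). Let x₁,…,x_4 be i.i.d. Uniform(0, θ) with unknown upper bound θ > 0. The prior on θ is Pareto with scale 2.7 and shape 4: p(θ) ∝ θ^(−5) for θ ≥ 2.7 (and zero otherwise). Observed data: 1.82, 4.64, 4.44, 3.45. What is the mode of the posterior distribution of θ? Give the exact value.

The Uniform(0, θ) likelihood is θ^(−n) for θ ≥ max(xᵢ), zero otherwise. Here max(xᵢ) = 4.64.
Posterior ∝ θ^(−5) · θ^(−4) = θ^(−9) on θ ≥ max(2.7, 4.64) = 4.64.
This density is strictly decreasing in θ, so the posterior mode lies at the lower boundary of the support.

θ̂_MAP = 4.64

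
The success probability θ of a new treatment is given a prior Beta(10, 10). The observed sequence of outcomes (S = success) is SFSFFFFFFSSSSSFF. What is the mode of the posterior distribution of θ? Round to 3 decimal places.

θ̂_MAP = 0.471

Prior: Beta(10, 10).
Data: 7 successes in 16 trials (from the sequence). The binomial likelihood contributes θ^7(1−θ)^9, so the posterior is Beta(10+7, 10+9) = Beta(17, 19).
For Beta(a, b) with a, b > 1 the mode is (a−1)/(a+b−2) = 16/34 ≈ 0.471.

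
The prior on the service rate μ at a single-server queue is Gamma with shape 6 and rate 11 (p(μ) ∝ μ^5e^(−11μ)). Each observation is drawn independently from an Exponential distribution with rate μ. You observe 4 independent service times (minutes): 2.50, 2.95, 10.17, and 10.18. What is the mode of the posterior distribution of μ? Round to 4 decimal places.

μ̂_MAP = 0.2446

The Exponential(rate=μ) likelihood is ∝ μ^n e^(−μΣtᵢ). Here n = 4 and Σtᵢ = 2.50 + 2.95 + 10.17 + 10.18 = 25.80.
Posterior ∝ μ^5e^(−11μ) · μ^4e^(−25.80μ) = μ^9e^(−36.80μ), i.e. Gamma(10, 36.80).
Mode = (a−1)/b = 9/36.80 ≈ 0.2446.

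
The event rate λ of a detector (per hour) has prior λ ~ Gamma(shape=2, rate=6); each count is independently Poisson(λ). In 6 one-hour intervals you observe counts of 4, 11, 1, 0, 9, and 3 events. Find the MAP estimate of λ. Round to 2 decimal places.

λ̂_MAP = 2.42

Σxᵢ = 4+11+1+0+9+3 = 28, with n = 6.
Posterior ∝ λe^(−6λ) · λ^28e^(−6λ) = λ^29e^(−12λ), i.e. Gamma(shape=30, rate=12).
The mode of a Gamma(a, b) with a ≥ 1 (shape–rate) is (a−1)/b = 29/12 ≈ 2.42.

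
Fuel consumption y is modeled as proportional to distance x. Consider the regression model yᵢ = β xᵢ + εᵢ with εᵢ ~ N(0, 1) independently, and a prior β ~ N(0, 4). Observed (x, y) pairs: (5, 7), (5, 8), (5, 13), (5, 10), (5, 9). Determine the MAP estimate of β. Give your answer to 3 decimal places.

β̂_MAP = 1.876

log p(β | y) = −Σ(yᵢ − βxᵢ)²/(2·1) − β²/(2·4) + const.
Setting the derivative to zero: Σxᵢ(yᵢ − βxᵢ)/1 − β/4 = 0, so β = Σxᵢyᵢ / (Σxᵢ² + σ²/τ²).
Σxᵢyᵢ = 5·7 + 5·8 + 5·13 + 5·10 + 5·9 = 235; Σxᵢ² = 125; σ²/τ² = 0.25.
β̂_MAP = 235 / (125 + 0.25) = 235/125.25 ≈ 1.876.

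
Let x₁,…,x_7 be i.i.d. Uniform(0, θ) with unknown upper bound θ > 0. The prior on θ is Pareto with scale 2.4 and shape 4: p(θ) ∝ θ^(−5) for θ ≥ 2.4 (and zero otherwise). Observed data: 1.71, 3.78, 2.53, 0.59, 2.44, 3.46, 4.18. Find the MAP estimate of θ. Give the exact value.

θ̂_MAP = 4.18

The Uniform(0, θ) likelihood is θ^(−n) for θ ≥ max(xᵢ), zero otherwise. Here max(xᵢ) = 4.18.
Posterior ∝ θ^(−5) · θ^(−7) = θ^(−12) on θ ≥ max(2.4, 4.18) = 4.18.
This density is strictly decreasing in θ, so the posterior mode lies at the lower boundary of the support.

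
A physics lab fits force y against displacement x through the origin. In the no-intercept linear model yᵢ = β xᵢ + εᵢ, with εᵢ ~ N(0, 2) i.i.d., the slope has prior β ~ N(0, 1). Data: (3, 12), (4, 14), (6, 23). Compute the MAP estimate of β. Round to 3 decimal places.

log p(β | y) = −Σ(yᵢ − βxᵢ)²/(2·2) − β²/(2·1) + const.
Setting the derivative to zero: Σxᵢ(yᵢ − βxᵢ)/2 − β/1 = 0, so β = Σxᵢyᵢ / (Σxᵢ² + σ²/τ²).
Σxᵢyᵢ = 3·12 + 4·14 + 6·23 = 230; Σxᵢ² = 61; σ²/τ² = 2.
β̂_MAP = 230 / (61 + 2) = 230/63 ≈ 3.651.

β̂_MAP = 3.651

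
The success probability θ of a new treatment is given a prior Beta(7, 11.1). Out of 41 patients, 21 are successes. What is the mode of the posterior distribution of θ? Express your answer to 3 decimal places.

Prior: Beta(7, 11.1).
Data: 21 successes in 41 trials. The binomial likelihood contributes θ^21(1−θ)^20, so the posterior is Beta(7+21, 11.1+20) = Beta(28, 31.1).
For Beta(a, b) with a, b > 1 the mode is (a−1)/(a+b−2) = 27/57.1 ≈ 0.473.

θ̂_MAP = 0.473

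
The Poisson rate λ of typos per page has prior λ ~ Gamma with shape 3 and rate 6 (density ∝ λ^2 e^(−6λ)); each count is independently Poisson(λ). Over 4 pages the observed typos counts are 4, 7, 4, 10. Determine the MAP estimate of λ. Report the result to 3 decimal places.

Σxᵢ = 4+7+4+10 = 25, with n = 4.
Posterior ∝ λ^2e^(−6λ) · λ^25e^(−4λ) = λ^27e^(−10λ), i.e. Gamma(shape=28, rate=10).
The mode of a Gamma(a, b) with a ≥ 1 (shape–rate) is (a−1)/b = 27/10 ≈ 2.700.

λ̂_MAP = 2.700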